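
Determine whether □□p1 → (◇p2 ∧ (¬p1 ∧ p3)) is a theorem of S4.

No, not valid

Tableau for the negation ¬(□□p1 → (◇p2 ∧ (¬p1 ∧ p3))):
1. ¬(□□p1 → (◇p2 ∧ (¬p1 ∧ p3))), w0
2. □□p1, w0
3. ¬(◇p2 ∧ (¬p1 ∧ p3)), w0
4. □p1, w0
5. p1, w0
6. ¬(¬p1 ∧ p3), w0
7. ¬p3, w0
Accessibility: w0Rw0
The negation has an open branch (countermodel exists).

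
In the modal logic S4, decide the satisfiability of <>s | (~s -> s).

1. <>s | (~s -> s), 0
2. ~s -> s, 0   [|-rule on 1 (branches; this branch)]
3. s, 0   [->-rule on 2 (branches; this branch)]
Accessibility: 0R0

Satisfiable (open branch found)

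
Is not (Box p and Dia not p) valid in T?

Tableau for the negation Box p and Dia not p:
1. Box p and Dia not p, u
2. Box p, u
3. Dia not p, u
4. p, u
5. not p, v
6. p, v
Accessibility: uRu, uRv, vRv
Branch closes: p and not p both at v.
All branches of the negation close; one closing branch shown above.

Yes, valid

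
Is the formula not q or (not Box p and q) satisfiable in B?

1. not q or (not Box p and q), u
2. not Box p and q, u   [or-rule on 1 (branches; this branch)]
3. not Box p, u   [and-rule on 2]
4. q, u   [and-rule on 2]
5. not p, v   [neg-Box-rule on 3: fresh world v, uRv]
Accessibility: uRu, uRv, vRu, vRv

Satisfiable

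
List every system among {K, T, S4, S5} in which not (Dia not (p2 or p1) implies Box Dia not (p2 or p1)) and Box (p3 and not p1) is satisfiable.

S5-tableau for the formula:
1. not (Dia not (p2 or p1) implies Box Dia not (p2 or p1)) and Box (p3 and not p1), u
2. not (Dia not (p2 or p1) implies Box Dia not (p2 or p1)), u
3. Box (p3 and not p1), u
4. Dia not (p2 or p1), u
5. not Box Dia not (p2 or p1), u
6. p3 and not p1, u
7. p3, u
8. not p1, u
9. not (p2 or p1), v
10. not p2, v
11. not p1, v
12. p3 and not p1, v
13. p3, v
14. not Dia not (p2 or p1), w
15. p3 and not p1, w
16. p3, w
17. not p1, w
18. p2 or p1, u
19. p2 or p1, v
20. p2 or p1, w
21. p2, u
22. p1, v
Accessibility: uRu, uRv, uRw, vRu, vRv, vRw, wRu, wRv, wRw
Branch closes: p1 and not p1 both at v.
Every branch closes (one shown): unsatisfiable in S5.
S4-tableau for the formula:
1. not (Dia not (p2 or p1) implies Box Dia not (p2 or p1)) and Box (p3 and not p1), u
2. not (Dia not (p2 or p1) implies Box Dia not (p2 or p1)), u
3. Box (p3 and not p1), u
4. Dia not (p2 or p1), u
5. not Box Dia not (p2 or p1), u
6. p3 and not p1, u
7. p3, u
8. not p1, u
9. not (p2 or p1), v
10. not p2, v
11. not p1, v
12. p3 and not p1, v
13. p3, v
14. not Dia not (p2 or p1), w
15. p3 and not p1, w
16. p3, w
17. not p1, w
18. p2 or p1, w
19. p2, w
Accessibility: uRu, uRv, uRw, vRv, wRw
Complete open branch: satisfiable in S4, hence also in K, T (this S4-model is also a K-model and a T-model).

K, T, S4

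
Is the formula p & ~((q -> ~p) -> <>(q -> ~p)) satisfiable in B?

1. p & ~((q -> ~p) -> <>(q -> ~p)), 0
2. p, 0   [&-rule on 1]
3. ~((q -> ~p) -> <>(q -> ~p)), 0   [&-rule on 1]
4. q -> ~p, 0   [~->-rule on 3]
5. ~<>(q -> ~p), 0   [~->-rule on 3]
6. ~(q -> ~p), 0   [~<>-rule on 5 via 0R0]
7. q, 0   [~->-rule on 6]
8. ~p, 0   [->-rule on 4 (branches; this branch)]
Accessibility: 0R0
Branch closes: p and ~p both at 0.
All branches of the tableau close; one closing branch shown above.

Unsatisfiable (every branch closes)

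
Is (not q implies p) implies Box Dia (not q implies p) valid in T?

Tableau for the negation not ((not q implies p) implies Box Dia (not q implies p)):
1. not ((not q implies p) implies Box Dia (not q implies p)), u
2. not q implies p, u   [neg-implies-rule on 1]
3. not Box Dia (not q implies p), u   [neg-implies-rule on 1]
4. p, u   [implies-rule on 2 (branches; this branch)]
5. not Dia (not q implies p), v   [neg-Box-rule on 3: fresh world v, uRv]
6. not (not q implies p), v   [neg-Dia-rule on 5 via vRv]
7. not q, v   [neg-implies-rule on 6]
8. not p, v   [neg-implies-rule on 6]
Accessibility: uRu, uRv, vRv
The negation has an open branch (countermodel exists).

No, not valid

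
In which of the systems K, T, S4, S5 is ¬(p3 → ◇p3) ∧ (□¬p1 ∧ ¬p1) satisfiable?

T-tableau for the formula:
1. ¬(p3 → ◇p3) ∧ (□¬p1 ∧ ¬p1), w0
2. ¬(p3 → ◇p3), w0
3. □¬p1 ∧ ¬p1, w0
4. p3, w0
5. ¬◇p3, w0
6. □¬p1, w0
7. ¬p1, w0
8. ¬p3, w0
Accessibility: w0Rw0
Branch closes: p3 and ¬p3 both at w0.
Every branch closes (one shown): unsatisfiable in T, hence also in S4, S5 (every S4/S5-frame is a T-frame).
K-tableau for the formula:
1. ¬(p3 → ◇p3) ∧ (□¬p1 ∧ ¬p1), w0
2. ¬(p3 → ◇p3), w0
3. □¬p1 ∧ ¬p1, w0
4. p3, w0
5. ¬◇p3, w0
6. □¬p1, w0
7. ¬p1, w0
Complete open branch: satisfiable in K.

K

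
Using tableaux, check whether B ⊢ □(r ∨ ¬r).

Yes, valid

Tableau for the negation ¬□(r ∨ ¬r):
1. ¬□(r ∨ ¬r), 0
2. ¬(r ∨ ¬r), 1
3. ¬r, 1
4. r, 1
Accessibility: 0R0, 0R1, 1R0, 1R1
Branch closes: r and ¬r both at 1.
Every branch of the negation's tableau closes; the branch above is one of them.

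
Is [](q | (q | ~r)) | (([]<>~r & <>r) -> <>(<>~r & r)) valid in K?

Tableau for the negation ~([](q | (q | ~r)) | (([]<>~r & <>r) -> <>(<>~r & r))):
1. ~([](q | (q | ~r)) | (([]<>~r & <>r) -> <>(<>~r & r))), w0
2. ~[](q | (q | ~r)), w0   [~|-rule on 1]
3. ~(([]<>~r & <>r) -> <>(<>~r & r)), w0   [~|-rule on 1]
4. []<>~r & <>r, w0   [~->-rule on 3]
5. ~<>(<>~r & r), w0   [~->-rule on 3]
6. []<>~r, w0   [&-rule on 4]
7. <>r, w0   [&-rule on 4]
8. ~(q | (q | ~r)), w1   [~[]-rule on 2: fresh world w1, w0Rw1]
9. ~q, w1   [~|-rule on 8]
10. ~(q | ~r), w1   [~|-rule on 8]
11. r, w1   [~|-rule on 10]
12. ~(<>~r & r), w1   [~<>-rule on 5 via w0Rw1]
13. <>~r, w1   [[]-rule on 6 via w0Rw1]
14. ~<>~r, w1   [~&-rule on 12 (branches; this branch)]
15. r, w2   [<>-rule on 7: fresh world w2, w0Rw2]
16. ~(<>~r & r), w2   [~<>-rule on 5 via w0Rw2]
17. <>~r, w2   [[]-rule on 6 via w0Rw2]
18. ~<>~r, w2   [~&-rule on 16 (branches; this branch)]
19. ~r, w3   [<>-rule on 13: fresh world w3, w1Rw3]
20. r, w3   [~<>-rule on 14 via w1Rw3]
Accessibility: w0Rw1, w0Rw2, w1Rw3
Branch closes: r and ~r both at w3.
All branches of the negation close; one closing branch shown above.

Valid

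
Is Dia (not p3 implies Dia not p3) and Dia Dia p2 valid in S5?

No, not valid

Tableau for the negation not (Dia (not p3 implies Dia not p3) and Dia Dia p2):
1. not (Dia (not p3 implies Dia not p3) and Dia Dia p2), u
2. not Dia Dia p2, u
3. not Dia p2, u
4. not p2, u
Accessibility: uRu
The negation has an open branch (countermodel exists).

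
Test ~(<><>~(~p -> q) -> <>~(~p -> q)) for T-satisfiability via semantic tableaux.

Yes, satisfiable

1. ~(<><>~(~p -> q) -> <>~(~p -> q)), u
2. <><>~(~p -> q), u
3. ~<>~(~p -> q), u
4. ~p -> q, u
5. q, u
6. <>~(~p -> q), v
7. ~p -> q, v
8. q, v
9. ~(~p -> q), w
10. ~p, w
11. ~q, w
Accessibility: uRu, uRv, vRv, vRw, wRw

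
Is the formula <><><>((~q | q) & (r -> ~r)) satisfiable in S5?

Yes, satisfiable

1. <><><>((~q | q) & (r -> ~r)), u
2. <><>((~q | q) & (r -> ~r)), v   [<>-rule on 1: fresh world v, uRv]
3. <>((~q | q) & (r -> ~r)), w   [<>-rule on 2: fresh world w, vRw]
4. (~q | q) & (r -> ~r), x   [<>-rule on 3: fresh world x, wRx]
5. ~q | q, x   [&-rule on 4]
6. r -> ~r, x   [&-rule on 4]
7. q, x   [|-rule on 5 (branches; this branch)]
8. ~r, x   [->-rule on 6 (branches; this branch)]
Accessibility: uRu, uRv, uRw, uRx, vRu, vRv, vRw, vRx, wRu, wRv, wRw, wRx, xRu, xRv, xRw, xRx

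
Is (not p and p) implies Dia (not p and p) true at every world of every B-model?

Tableau for the negation not ((not p and p) implies Dia (not p and p)):
1. not ((not p and p) implies Dia (not p and p)), w0
2. not p and p, w0
3. not Dia (not p and p), w0
4. not p, w0
5. p, w0
Accessibility: w0Rw0
Branch closes: p and not p both at w0.
Every branch of the negation's tableau closes; the branch above is one of them.

Yes, valid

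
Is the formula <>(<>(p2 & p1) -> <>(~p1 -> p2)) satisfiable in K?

1. <>(<>(p2 & p1) -> <>(~p1 -> p2)), 0
2. <>(p2 & p1) -> <>(~p1 -> p2), 1
3. <>(~p1 -> p2), 1
4. ~p1 -> p2, 2
5. p2, 2
Accessibility: 0R1, 1R2

Satisfiable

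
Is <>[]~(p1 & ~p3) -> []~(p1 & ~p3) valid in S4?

Tableau for the negation ~(<>[]~(p1 & ~p3) -> []~(p1 & ~p3)):
1. ~(<>[]~(p1 & ~p3) -> []~(p1 & ~p3)), u
2. <>[]~(p1 & ~p3), u
3. ~[]~(p1 & ~p3), u
4. []~(p1 & ~p3), v
5. ~(p1 & ~p3), v
6. p3, v
7. p1 & ~p3, w
8. p1, w
9. ~p3, w
Accessibility: uRu, uRv, uRw, vRv, wRw
The negation has an open branch (countermodel exists).

Invalid (countermodel exists)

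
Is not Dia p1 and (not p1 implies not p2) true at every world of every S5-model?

Not valid

Tableau for the negation not (not Dia p1 and (not p1 implies not p2)):
1. not (not Dia p1 and (not p1 implies not p2)), w0
2. not (not p1 implies not p2), w0   [neg-and-rule on 1 (branches; this branch)]
3. not p1, w0   [neg-implies-rule on 2]
4. p2, w0   [neg-implies-rule on 2]
Accessibility: w0Rw0
The negation has an open branch (countermodel exists).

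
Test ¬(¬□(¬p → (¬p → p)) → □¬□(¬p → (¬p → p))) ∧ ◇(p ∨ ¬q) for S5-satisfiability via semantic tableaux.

No, unsatisfiable

1. ¬(¬□(¬p → (¬p → p)) → □¬□(¬p → (¬p → p))) ∧ ◇(p ∨ ¬q), w0
2. ¬(¬□(¬p → (¬p → p)) → □¬□(¬p → (¬p → p))), w0   [∧-rule on 1]
3. ◇(p ∨ ¬q), w0   [∧-rule on 1]
4. ¬□(¬p → (¬p → p)), w0   [¬→-rule on 2]
5. ¬□¬□(¬p → (¬p → p)), w0   [¬→-rule on 2]
6. p ∨ ¬q, w1   [◇-rule on 3: fresh world w1, w0Rw1]
7. ¬q, w1   [∨-rule on 6 (branches; this branch)]
8. ¬(¬p → (¬p → p)), w2   [¬□-rule on 4: fresh world w2, w0Rw2]
9. ¬p, w2   [¬→-rule on 8]
10. ¬(¬p → p), w2   [¬→-rule on 8]
11. □(¬p → (¬p → p)), w3   [¬□-rule on 5: fresh world w3, w0Rw3]
12. ¬p → (¬p → p), w0   [□-rule on 11 via w3Rw0]
13. ¬p → (¬p → p), w1   [□-rule on 11 via w3Rw1]
14. ¬p → (¬p → p), w2   [□-rule on 11 via w3Rw2]
15. ¬p → (¬p → p), w3   [□-rule on 11 via w3Rw3]
16. ¬p → p, w0   [→-rule on 12 (branches; this branch)]
17. ¬p → p, w1   [→-rule on 13 (branches; this branch)]
18. ¬p → p, w2   [→-rule on 14 (branches; this branch)]
19. ¬p → p, w3   [→-rule on 15 (branches; this branch)]
20. p, w0   [→-rule on 16 (branches; this branch)]
21. p, w1   [→-rule on 17 (branches; this branch)]
22. p, w2   [→-rule on 18 (branches; this branch)]
Accessibility: w0Rw0, w0Rw1, w0Rw2, w0Rw3, w1Rw0, w1Rw1, w1Rw2, w1Rw3, w2Rw0, w2Rw1, w2Rw2, w2Rw3, w3Rw0, w3Rw1, w3Rw2, w3Rw3
Branch closes: p and ¬p both at w2.
All branches of the tableau close; one closing branch shown above.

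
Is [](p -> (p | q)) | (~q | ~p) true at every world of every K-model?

Tableau for the negation ~([](p -> (p | q)) | (~q | ~p)):
1. ~([](p -> (p | q)) | (~q | ~p)), 0
2. ~[](p -> (p | q)), 0
3. ~(~q | ~p), 0
4. q, 0
5. p, 0
6. ~(p -> (p | q)), 1
7. p, 1
8. ~(p | q), 1
9. ~p, 1
10. ~q, 1
Accessibility: 0R1
Branch closes: p and ~p both at 1.
Every branch of the negation's tableau closes; the branch above is one of them.

Valid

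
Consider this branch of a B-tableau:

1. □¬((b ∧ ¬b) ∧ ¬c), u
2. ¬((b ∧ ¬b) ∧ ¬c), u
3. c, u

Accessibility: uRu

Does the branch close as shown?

There is no literal clash: for every atom and world, at most one sign appears.

Not closed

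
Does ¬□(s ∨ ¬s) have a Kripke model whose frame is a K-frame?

1. ¬□(s ∨ ¬s), u
2. ¬(s ∨ ¬s), v   [¬□-rule on 1: fresh world v, uRv]
3. ¬s, v   [¬∨-rule on 2]
4. s, v   [¬∨-rule on 2]
Accessibility: uRv
Branch closes: s and ¬s both at v.
(One branch shown.) All branches close.

Unsatisfiable (every branch closes)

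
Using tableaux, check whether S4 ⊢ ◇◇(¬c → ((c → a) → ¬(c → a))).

Not valid

Tableau for the negation ¬◇◇(¬c → ((c → a) → ¬(c → a))):
1. ¬◇◇(¬c → ((c → a) → ¬(c → a))), u
2. ¬◇(¬c → ((c → a) → ¬(c → a))), u
3. ¬(¬c → ((c → a) → ¬(c → a))), u
4. ¬c, u
5. ¬((c → a) → ¬(c → a)), u
6. c → a, u
7. a, u
Accessibility: uRu
The negation has an open branch (countermodel exists).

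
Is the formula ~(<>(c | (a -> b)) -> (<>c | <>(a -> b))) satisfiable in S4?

Unsatisfiable (every branch closes)

1. ~(<>(c | (a -> b)) -> (<>c | <>(a -> b))), 0
2. <>(c | (a -> b)), 0   [~->-rule on 1]
3. ~(<>c | <>(a -> b)), 0   [~->-rule on 1]
4. ~<>c, 0   [~|-rule on 3]
5. ~<>(a -> b), 0   [~|-rule on 3]
6. ~c, 0   [~<>-rule on 4 via 0R0]
7. ~(a -> b), 0   [~<>-rule on 5 via 0R0]
8. a, 0   [~->-rule on 7]
9. ~b, 0   [~->-rule on 7]
10. c | (a -> b), 1   [<>-rule on 2: fresh world 1, 0R1]
11. ~c, 1   [~<>-rule on 4 via 0R1]
12. ~(a -> b), 1   [~<>-rule on 5 via 0R1]
13. a, 1   [~->-rule on 12]
14. ~b, 1   [~->-rule on 12]
15. a -> b, 1   [|-rule on 10 (branches; this branch)]
16. b, 1   [->-rule on 15 (branches; this branch)]
Accessibility: 0R0, 0R1, 1R1
Branch closes: b and ~b both at 1.
All branches of the tableau close; one closing branch shown above.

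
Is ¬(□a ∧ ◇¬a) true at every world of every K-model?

Tableau for the negation □a ∧ ◇¬a:
1. □a ∧ ◇¬a, u
2. □a, u
3. ◇¬a, u
4. ¬a, v
5. a, v
Accessibility: uRv
Branch closes: a and ¬a both at v.
All branches of the negation close; one closing branch shown above.

Valid in K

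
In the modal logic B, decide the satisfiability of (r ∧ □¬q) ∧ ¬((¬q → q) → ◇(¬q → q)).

Unsatisfiable

1. (r ∧ □¬q) ∧ ¬((¬q → q) → ◇(¬q → q)), 0
2. r ∧ □¬q, 0
3. ¬((¬q → q) → ◇(¬q → q)), 0
4. r, 0
5. □¬q, 0
6. ¬q → q, 0
7. ¬◇(¬q → q), 0
8. ¬q, 0
9. ¬(¬q → q), 0
10. q, 0
Accessibility: 0R0
Branch closes: q and ¬q both at 0.
All branches of the tableau close; one closing branch shown above.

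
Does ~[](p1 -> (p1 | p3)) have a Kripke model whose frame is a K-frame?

1. ~[](p1 -> (p1 | p3)), u
2. ~(p1 -> (p1 | p3)), v
3. p1, v
4. ~(p1 | p3), v
5. ~p1, v
6. ~p3, v
Accessibility: uRv
Branch closes: p1 and ~p1 both at v.
(One branch shown.) All branches close.

No, unsatisfiable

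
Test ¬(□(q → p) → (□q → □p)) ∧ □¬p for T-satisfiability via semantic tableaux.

1. ¬(□(q → p) → (□q → □p)) ∧ □¬p, 0
2. ¬(□(q → p) → (□q → □p)), 0
3. □¬p, 0
4. □(q → p), 0
5. ¬(□q → □p), 0
6. □q, 0
7. ¬□p, 0
8. ¬p, 0
9. q → p, 0
10. q, 0
11. p, 0
Accessibility: 0R0
Branch closes: p and ¬p both at 0.
Every branch closes; the branch above is one of them.

Unsatisfiable (every branch closes)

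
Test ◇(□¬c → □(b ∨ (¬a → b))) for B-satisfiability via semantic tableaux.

Satisfiable

1. ◇(□¬c → □(b ∨ (¬a → b))), 0
2. □¬c → □(b ∨ (¬a → b)), 1   [◇-rule on 1: fresh world 1, 0R1]
3. □(b ∨ (¬a → b)), 1   [→-rule on 2 (branches; this branch)]
4. b ∨ (¬a → b), 0   [□-rule on 3 via 1R0]
5. b ∨ (¬a → b), 1   [□-rule on 3 via 1R1]
6. ¬a → b, 0   [∨-rule on 4 (branches; this branch)]
7. ¬a → b, 1   [∨-rule on 5 (branches; this branch)]
8. b, 0   [→-rule on 6 (branches; this branch)]
9. b, 1   [→-rule on 7 (branches; this branch)]
Accessibility: 0R0, 0R1, 1R0, 1R1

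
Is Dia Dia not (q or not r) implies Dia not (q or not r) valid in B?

Invalid (countermodel exists)

Tableau for the negation not (Dia Dia not (q or not r) implies Dia not (q or not r)):
1. not (Dia Dia not (q or not r) implies Dia not (q or not r)), u
2. Dia Dia not (q or not r), u
3. not Dia not (q or not r), u
4. q or not r, u
5. not r, u
6. Dia not (q or not r), v
7. q or not r, v
8. not r, v
9. not (q or not r), w
10. not q, w
11. r, w
Accessibility: uRu, uRv, vRu, vRv, vRw, wRv, wRw
The negation has an open branch (countermodel exists).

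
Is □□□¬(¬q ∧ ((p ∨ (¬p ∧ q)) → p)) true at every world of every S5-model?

No, not valid

Tableau for the negation ¬□□□¬(¬q ∧ ((p ∨ (¬p ∧ q)) → p)):
1. ¬□□□¬(¬q ∧ ((p ∨ (¬p ∧ q)) → p)), 0
2. ¬□□¬(¬q ∧ ((p ∨ (¬p ∧ q)) → p)), 1
3. ¬□¬(¬q ∧ ((p ∨ (¬p ∧ q)) → p)), 2
4. ¬q ∧ ((p ∨ (¬p ∧ q)) → p), 3
5. ¬q, 3
6. (p ∨ (¬p ∧ q)) → p, 3
7. p, 3
Accessibility: 0R0, 0R1, 0R2, 0R3, 1R0, 1R1, 1R2, 1R3, 2R0, 2R1, 2R2, 2R3, 3R0, 3R1, 3R2, 3R3
The negation has an open branch (countermodel exists).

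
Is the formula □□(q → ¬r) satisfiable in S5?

1. □□(q → ¬r), 0
2. □(q → ¬r), 0
3. q → ¬r, 0
4. ¬r, 0
Accessibility: 0R0

Yes, satisfiable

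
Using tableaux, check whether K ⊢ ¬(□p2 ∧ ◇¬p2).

Yes, valid

Tableau for the negation □p2 ∧ ◇¬p2:
1. □p2 ∧ ◇¬p2, 0
2. □p2, 0   [∧-rule on 1]
3. ◇¬p2, 0   [∧-rule on 1]
4. ¬p2, 1   [◇-rule on 3: fresh world 1, 0R1]
5. p2, 1   [□-rule on 2 via 0R1]
Accessibility: 0R1
Branch closes: p2 and ¬p2 both at 1.
Every branch of the negation's tableau closes; the branch above is one of them.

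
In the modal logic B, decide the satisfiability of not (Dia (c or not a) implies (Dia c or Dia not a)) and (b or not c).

1. not (Dia (c or not a) implies (Dia c or Dia not a)) and (b or not c), w0
2. not (Dia (c or not a) implies (Dia c or Dia not a)), w0
3. b or not c, w0
4. Dia (c or not a), w0
5. not (Dia c or Dia not a), w0
6. not Dia c, w0
7. not Dia not a, w0
8. not c, w0
9. a, w0
10. c or not a, w1
11. not c, w1
12. a, w1
13. not a, w1
Accessibility: w0Rw0, w0Rw1, w1Rw0, w1Rw1
Branch closes: a and not a both at w1.
All branches of the tableau close; one closing branch shown above.

Unsatisfiable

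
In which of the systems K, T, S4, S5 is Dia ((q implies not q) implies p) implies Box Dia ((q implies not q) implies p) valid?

S5

S5-tableau for the negation not (Dia ((q implies not q) implies p) implies Box Dia ((q implies not q) implies p)):
1. not (Dia ((q implies not q) implies p) implies Box Dia ((q implies not q) implies p)), w0
2. Dia ((q implies not q) implies p), w0
3. not Box Dia ((q implies not q) implies p), w0
4. (q implies not q) implies p, w1
5. not (q implies not q), w1
6. q, w1
7. not Dia ((q implies not q) implies p), w2
8. not ((q implies not q) implies p), w0
9. q implies not q, w0
10. not p, w0
11. not ((q implies not q) implies p), w1
12. q implies not q, w1
13. not p, w1
14. not ((q implies not q) implies p), w2
15. q implies not q, w2
16. not p, w2
17. not q, w0
18. not q, w1
Accessibility: w0Rw0, w0Rw1, w0Rw2, w1Rw0, w1Rw1, w1Rw2, w2Rw0, w2Rw1, w2Rw2
Branch closes: q and not q both at w1.
Every branch closes (one shown): valid in S5.
S4-tableau for the negation not (Dia ((q implies not q) implies p) implies Box Dia ((q implies not q) implies p)):
1. not (Dia ((q implies not q) implies p) implies Box Dia ((q implies not q) implies p)), w0
2. Dia ((q implies not q) implies p), w0
3. not Box Dia ((q implies not q) implies p), w0
4. (q implies not q) implies p, w1
5. p, w1
6. not Dia ((q implies not q) implies p), w2
7. not ((q implies not q) implies p), w2
8. q implies not q, w2
9. not p, w2
10. not q, w2
Accessibility: w0Rw0, w0Rw1, w0Rw2, w1Rw1, w2Rw2
Complete open branch: countermodel on an S4-frame, so not valid in S4, nor in K, T (the same frame is also a K-frame and a T-frame).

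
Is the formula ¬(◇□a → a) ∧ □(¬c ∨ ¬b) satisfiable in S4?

Satisfiable (open branch found)

1. ¬(◇□a → a) ∧ □(¬c ∨ ¬b), u
2. ¬(◇□a → a), u
3. □(¬c ∨ ¬b), u
4. ◇□a, u
5. ¬a, u
6. ¬c ∨ ¬b, u
7. ¬b, u
8. □a, v
9. ¬c ∨ ¬b, v
10. a, v
11. ¬b, v
Accessibility: uRu, uRv, vRv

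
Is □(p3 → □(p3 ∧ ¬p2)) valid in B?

Not valid

Tableau for the negation ¬□(p3 → □(p3 ∧ ¬p2)):
1. ¬□(p3 → □(p3 ∧ ¬p2)), u
2. ¬(p3 → □(p3 ∧ ¬p2)), v
3. p3, v
4. ¬□(p3 ∧ ¬p2), v
5. ¬(p3 ∧ ¬p2), w
6. p2, w
Accessibility: uRu, uRv, vRu, vRv, vRw, wRv, wRw
The negation has an open branch (countermodel exists).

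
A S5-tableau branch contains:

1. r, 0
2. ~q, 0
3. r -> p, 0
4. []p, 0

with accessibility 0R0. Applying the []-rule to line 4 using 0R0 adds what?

p, 0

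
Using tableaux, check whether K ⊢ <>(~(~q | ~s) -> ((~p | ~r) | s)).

Not valid

Tableau for the negation ~<>(~(~q | ~s) -> ((~p | ~r) | s)):
1. ~<>(~(~q | ~s) -> ((~p | ~r) | s)), u
The negation has an open branch (countermodel exists).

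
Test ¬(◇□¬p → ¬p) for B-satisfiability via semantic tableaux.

1. ¬(◇□¬p → ¬p), 0
2. ◇□¬p, 0   [¬→-rule on 1]
3. p, 0   [¬→-rule on 1]
4. □¬p, 1   [◇-rule on 2: fresh world 1, 0R1]
5. ¬p, 0   [□-rule on 4 via 1R0]
Accessibility: 0R0, 0R1, 1R0, 1R1
Branch closes: p and ¬p both at 0.
Every branch closes; the branch above is one of them.

Unsatisfiable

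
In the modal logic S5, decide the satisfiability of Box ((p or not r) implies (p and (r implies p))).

1. Box ((p or not r) implies (p and (r implies p))), u
2. (p or not r) implies (p and (r implies p)), u   [Box-rule on 1 via uRu]
3. p and (r implies p), u   [implies-rule on 2 (branches; this branch)]
4. p, u   [and-rule on 3]
5. r implies p, u   [and-rule on 3]
Accessibility: uRu

Yes, satisfiable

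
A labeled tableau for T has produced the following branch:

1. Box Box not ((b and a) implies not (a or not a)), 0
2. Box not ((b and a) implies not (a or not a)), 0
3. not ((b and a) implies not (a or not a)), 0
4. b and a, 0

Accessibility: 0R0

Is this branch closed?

No atom appears with both signs at the same world.

Not closed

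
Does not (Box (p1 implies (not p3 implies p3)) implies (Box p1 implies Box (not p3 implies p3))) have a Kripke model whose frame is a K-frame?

No, unsatisfiable

1. not (Box (p1 implies (not p3 implies p3)) implies (Box p1 implies Box (not p3 implies p3))), 0
2. Box (p1 implies (not p3 implies p3)), 0   [neg-implies-rule on 1]
3. not (Box p1 implies Box (not p3 implies p3)), 0   [neg-implies-rule on 1]
4. Box p1, 0   [neg-implies-rule on 3]
5. not Box (not p3 implies p3), 0   [neg-implies-rule on 3]
6. not (not p3 implies p3), 1   [neg-Box-rule on 5: fresh world 1, 0R1]
7. not p3, 1   [neg-implies-rule on 6]
8. p1 implies (not p3 implies p3), 1   [Box-rule on 2 via 0R1]
9. p1, 1   [Box-rule on 4 via 0R1]
10. not p3 implies p3, 1   [implies-rule on 8 (branches; this branch)]
11. p3, 1   [implies-rule on 10 (branches; this branch)]
Accessibility: 0R1
Branch closes: p3 and not p3 both at 1.
Every branch closes; the branch above is one of them.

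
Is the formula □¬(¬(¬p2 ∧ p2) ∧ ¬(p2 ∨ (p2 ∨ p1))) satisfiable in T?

1. □¬(¬(¬p2 ∧ p2) ∧ ¬(p2 ∨ (p2 ∨ p1))), u
2. ¬(¬(¬p2 ∧ p2) ∧ ¬(p2 ∨ (p2 ∨ p1))), u
3. p2 ∨ (p2 ∨ p1), u
4. p2 ∨ p1, u
5. p1, u
Accessibility: uRu

Yes, satisfiable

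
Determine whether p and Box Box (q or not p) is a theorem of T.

Not valid

Tableau for the negation not (p and Box Box (q or not p)):
1. not (p and Box Box (q or not p)), 0
2. not Box Box (q or not p), 0
3. not Box (q or not p), 1
4. not (q or not p), 2
5. not q, 2
6. p, 2
Accessibility: 0R0, 0R1, 1R1, 1R2, 2R2
The negation has an open branch (countermodel exists).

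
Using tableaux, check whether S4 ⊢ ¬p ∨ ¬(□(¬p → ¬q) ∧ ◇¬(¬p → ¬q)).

Yes, valid

Tableau for the negation ¬(¬p ∨ ¬(□(¬p → ¬q) ∧ ◇¬(¬p → ¬q))):
1. ¬(¬p ∨ ¬(□(¬p → ¬q) ∧ ◇¬(¬p → ¬q))), 0
2. p, 0
3. □(¬p → ¬q) ∧ ◇¬(¬p → ¬q), 0
4. □(¬p → ¬q), 0
5. ◇¬(¬p → ¬q), 0
6. ¬p → ¬q, 0
7. ¬q, 0
8. ¬(¬p → ¬q), 1
9. ¬p, 1
10. q, 1
11. ¬p → ¬q, 1
12. ¬q, 1
Accessibility: 0R0, 0R1, 1R1
Branch closes: q and ¬q both at 1.
All branches of the negation close; one closing branch shown above.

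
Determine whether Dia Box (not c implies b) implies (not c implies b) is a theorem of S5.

Valid

Tableau for the negation not (Dia Box (not c implies b) implies (not c implies b)):
1. not (Dia Box (not c implies b) implies (not c implies b)), 0
2. Dia Box (not c implies b), 0
3. not (not c implies b), 0
4. not c, 0
5. not b, 0
6. Box (not c implies b), 1
7. not c implies b, 0
8. not c implies b, 1
9. b, 0
Accessibility: 0R0, 0R1, 1R0, 1R1
Branch closes: b and not b both at 0.
All branches of the negation close; one closing branch shown above.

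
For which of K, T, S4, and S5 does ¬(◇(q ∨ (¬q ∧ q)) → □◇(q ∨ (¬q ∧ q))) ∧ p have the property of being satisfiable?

S5-tableau for the formula:
1. ¬(◇(q ∨ (¬q ∧ q)) → □◇(q ∨ (¬q ∧ q))) ∧ p, w0
2. ¬(◇(q ∨ (¬q ∧ q)) → □◇(q ∨ (¬q ∧ q))), w0
3. p, w0
4. ◇(q ∨ (¬q ∧ q)), w0
5. ¬□◇(q ∨ (¬q ∧ q)), w0
6. q ∨ (¬q ∧ q), w1
7. q, w1
8. ¬◇(q ∨ (¬q ∧ q)), w2
9. ¬(q ∨ (¬q ∧ q)), w0
10. ¬q, w0
11. ¬(¬q ∧ q), w0
12. ¬(q ∨ (¬q ∧ q)), w1
13. ¬q, w1
14. ¬(¬q ∧ q), w1
Accessibility: w0Rw0, w0Rw1, w0Rw2, w1Rw0, w1Rw1, w1Rw2, w2Rw0, w2Rw1, w2Rw2
Branch closes: q and ¬q both at w1.
Every branch closes (one shown): unsatisfiable in S5.
S4-tableau for the formula:
1. ¬(◇(q ∨ (¬q ∧ q)) → □◇(q ∨ (¬q ∧ q))) ∧ p, w0
2. ¬(◇(q ∨ (¬q ∧ q)) → □◇(q ∨ (¬q ∧ q))), w0
3. p, w0
4. ◇(q ∨ (¬q ∧ q)), w0
5. ¬□◇(q ∨ (¬q ∧ q)), w0
6. q ∨ (¬q ∧ q), w1
7. q, w1
8. ¬◇(q ∨ (¬q ∧ q)), w2
9. ¬(q ∨ (¬q ∧ q)), w2
10. ¬q, w2
11. ¬(¬q ∧ q), w2
Accessibility: w0Rw0, w0Rw1, w0Rw2, w1Rw1, w2Rw2
Complete open branch: satisfiable in S4, hence also in K, T (this S4-model is also a K-model and a T-model).

K, T, S4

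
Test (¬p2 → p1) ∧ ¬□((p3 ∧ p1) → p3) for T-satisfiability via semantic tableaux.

No, unsatisfiable

1. (¬p2 → p1) ∧ ¬□((p3 ∧ p1) → p3), w0
2. ¬p2 → p1, w0
3. ¬□((p3 ∧ p1) → p3), w0
4. p1, w0
5. ¬((p3 ∧ p1) → p3), w1
6. p3 ∧ p1, w1
7. ¬p3, w1
8. p3, w1
9. p1, w1
Accessibility: w0Rw0, w0Rw1, w1Rw1
Branch closes: p3 and ¬p3 both at w1.
(One branch shown.) All branches close.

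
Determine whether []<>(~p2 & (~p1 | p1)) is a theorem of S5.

Invalid (countermodel exists)

Tableau for the negation ~[]<>(~p2 & (~p1 | p1)):
1. ~[]<>(~p2 & (~p1 | p1)), w0
2. ~<>(~p2 & (~p1 | p1)), w1
3. ~(~p2 & (~p1 | p1)), w0
4. ~(~p2 & (~p1 | p1)), w1
5. p2, w0
6. p2, w1
Accessibility: w0Rw0, w0Rw1, w1Rw0, w1Rw1
The negation has an open branch (countermodel exists).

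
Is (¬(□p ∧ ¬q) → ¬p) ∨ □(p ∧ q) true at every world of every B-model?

No, not valid

Tableau for the negation ¬((¬(□p ∧ ¬q) → ¬p) ∨ □(p ∧ q)):
1. ¬((¬(□p ∧ ¬q) → ¬p) ∨ □(p ∧ q)), u
2. ¬(¬(□p ∧ ¬q) → ¬p), u
3. ¬□(p ∧ q), u
4. ¬(□p ∧ ¬q), u
5. p, u
6. q, u
7. ¬(p ∧ q), v
8. ¬q, v
Accessibility: uRu, uRv, vRu, vRv
The negation has an open branch (countermodel exists).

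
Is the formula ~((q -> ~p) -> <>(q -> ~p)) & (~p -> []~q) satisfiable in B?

Unsatisfiable

1. ~((q -> ~p) -> <>(q -> ~p)) & (~p -> []~q), 0
2. ~((q -> ~p) -> <>(q -> ~p)), 0   [&-rule on 1]
3. ~p -> []~q, 0   [&-rule on 1]
4. q -> ~p, 0   [~->-rule on 2]
5. ~<>(q -> ~p), 0   [~->-rule on 2]
6. ~(q -> ~p), 0   [~<>-rule on 5 via 0R0]
7. q, 0   [~->-rule on 6]
8. p, 0   [~->-rule on 6]
9. []~q, 0   [->-rule on 3 (branches; this branch)]
10. ~q, 0   [[]-rule on 9 via 0R0]
Accessibility: 0R0
Branch closes: q and ~q both at 0.
All branches of the tableau close; one closing branch shown above.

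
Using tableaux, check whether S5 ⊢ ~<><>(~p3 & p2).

Tableau for the negation <><>(~p3 & p2):
1. <><>(~p3 & p2), u
2. <>(~p3 & p2), v
3. ~p3 & p2, w
4. ~p3, w
5. p2, w
Accessibility: uRu, uRv, uRw, vRu, vRv, vRw, wRu, wRv, wRw
The negation has an open branch (countermodel exists).

Invalid (countermodel exists)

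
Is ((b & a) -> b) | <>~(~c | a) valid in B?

Valid

Tableau for the negation ~(((b & a) -> b) | <>~(~c | a)):
1. ~(((b & a) -> b) | <>~(~c | a)), u
2. ~((b & a) -> b), u
3. ~<>~(~c | a), u
4. b & a, u
5. ~b, u
6. b, u
7. a, u
Accessibility: uRu
Branch closes: b and ~b both at u.
Every branch of the negation's tableau closes; the branch above is one of them.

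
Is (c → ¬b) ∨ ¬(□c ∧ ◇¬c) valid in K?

Yes, valid

Tableau for the negation ¬((c → ¬b) ∨ ¬(□c ∧ ◇¬c)):
1. ¬((c → ¬b) ∨ ¬(□c ∧ ◇¬c)), u
2. ¬(c → ¬b), u   [¬∨-rule on 1]
3. □c ∧ ◇¬c, u   [¬∨-rule on 1]
4. c, u   [¬→-rule on 2]
5. b, u   [¬→-rule on 2]
6. □c, u   [∧-rule on 3]
7. ◇¬c, u   [∧-rule on 3]
8. ¬c, v   [◇-rule on 7: fresh world v, uRv]
9. c, v   [□-rule on 6 via uRv]
Accessibility: uRv
Branch closes: c and ¬c both at v.
All branches of the negation close; one closing branch shown above.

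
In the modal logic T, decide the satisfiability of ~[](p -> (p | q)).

Unsatisfiable

1. ~[](p -> (p | q)), u
2. ~(p -> (p | q)), v   [~[]-rule on 1: fresh world v, uRv]
3. p, v   [~->-rule on 2]
4. ~(p | q), v   [~->-rule on 2]
5. ~p, v   [~|-rule on 4]
6. ~q, v   [~|-rule on 4]
Accessibility: uRu, uRv, vRv
Branch closes: p and ~p both at v.
Every branch closes; the branch above is one of them.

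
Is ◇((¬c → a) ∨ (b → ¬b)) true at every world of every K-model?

Not valid

Tableau for the negation ¬◇((¬c → a) ∨ (b → ¬b)):
1. ¬◇((¬c → a) ∨ (b → ¬b)), w0
The negation has an open branch (countermodel exists).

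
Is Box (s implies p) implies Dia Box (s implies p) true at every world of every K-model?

Tableau for the negation not (Box (s implies p) implies Dia Box (s implies p)):
1. not (Box (s implies p) implies Dia Box (s implies p)), 0
2. Box (s implies p), 0   [neg-implies-rule on 1]
3. not Dia Box (s implies p), 0   [neg-implies-rule on 1]
The negation has an open branch (countermodel exists).

No, not valid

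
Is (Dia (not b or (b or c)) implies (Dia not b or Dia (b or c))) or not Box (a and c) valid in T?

Valid in T

Tableau for the negation not ((Dia (not b or (b or c)) implies (Dia not b or Dia (b or c))) or not Box (a and c)):
1. not ((Dia (not b or (b or c)) implies (Dia not b or Dia (b or c))) or not Box (a and c)), u
2. not (Dia (not b or (b or c)) implies (Dia not b or Dia (b or c))), u
3. Box (a and c), u
4. Dia (not b or (b or c)), u
5. not (Dia not b or Dia (b or c)), u
6. not Dia not b, u
7. not Dia (b or c), u
8. a and c, u
9. a, u
10. c, u
11. b, u
12. not (b or c), u
13. not b, u
14. not c, u
Accessibility: uRu
Branch closes: b and not b both at u.
Every branch of the negation's tableau closes; the branch above is one of them.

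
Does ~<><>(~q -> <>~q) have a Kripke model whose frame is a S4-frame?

1. ~<><>(~q -> <>~q), w0
2. ~<>(~q -> <>~q), w0
3. ~(~q -> <>~q), w0
4. ~q, w0
5. ~<>~q, w0
6. q, w0
Accessibility: w0Rw0
Branch closes: q and ~q both at w0.
(One branch shown.) All branches close.

No, unsatisfiable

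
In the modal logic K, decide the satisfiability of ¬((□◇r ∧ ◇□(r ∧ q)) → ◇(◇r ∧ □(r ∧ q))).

1. ¬((□◇r ∧ ◇□(r ∧ q)) → ◇(◇r ∧ □(r ∧ q))), u
2. □◇r ∧ ◇□(r ∧ q), u
3. ¬◇(◇r ∧ □(r ∧ q)), u
4. □◇r, u
5. ◇□(r ∧ q), u
6. □(r ∧ q), v
7. ¬(◇r ∧ □(r ∧ q)), v
8. ◇r, v
9. ¬□(r ∧ q), v
10. r, w
11. r ∧ q, w
12. q, w
13. ¬(r ∧ q), x
14. r ∧ q, x
15. r, x
16. q, x
17. ¬q, x
Accessibility: uRv, vRw, vRx
Branch closes: q and ¬q both at x.
Every branch closes; the branch above is one of them.

Unsatisfiable (every branch closes)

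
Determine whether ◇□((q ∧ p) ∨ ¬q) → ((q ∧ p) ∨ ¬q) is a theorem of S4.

Not valid

Tableau for the negation ¬(◇□((q ∧ p) ∨ ¬q) → ((q ∧ p) ∨ ¬q)):
1. ¬(◇□((q ∧ p) ∨ ¬q) → ((q ∧ p) ∨ ¬q)), 0
2. ◇□((q ∧ p) ∨ ¬q), 0
3. ¬((q ∧ p) ∨ ¬q), 0
4. ¬(q ∧ p), 0
5. q, 0
6. ¬p, 0
7. □((q ∧ p) ∨ ¬q), 1
8. (q ∧ p) ∨ ¬q, 1
9. ¬q, 1
Accessibility: 0R0, 0R1, 1R1
The negation has an open branch (countermodel exists).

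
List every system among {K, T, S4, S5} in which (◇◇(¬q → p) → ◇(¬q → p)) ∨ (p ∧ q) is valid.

S4, S5

T-tableau for the negation ¬((◇◇(¬q → p) → ◇(¬q → p)) ∨ (p ∧ q)):
1. ¬((◇◇(¬q → p) → ◇(¬q → p)) ∨ (p ∧ q)), u
2. ¬(◇◇(¬q → p) → ◇(¬q → p)), u
3. ¬(p ∧ q), u
4. ◇◇(¬q → p), u
5. ¬◇(¬q → p), u
6. ¬(¬q → p), u
7. ¬q, u
8. ¬p, u
9. ◇(¬q → p), v
10. ¬(¬q → p), v
11. ¬q, v
12. ¬p, v
13. ¬q → p, w
14. p, w
Accessibility: uRu, uRv, vRv, vRw, wRw
Complete open branch: countermodel on a T-frame, so not valid in T, nor in K (the same frame is also a K-frame).
S4-tableau for the negation ¬((◇◇(¬q → p) → ◇(¬q → p)) ∨ (p ∧ q)):
1. ¬((◇◇(¬q → p) → ◇(¬q → p)) ∨ (p ∧ q)), u
2. ¬(◇◇(¬q → p) → ◇(¬q → p)), u
3. ¬(p ∧ q), u
4. ◇◇(¬q → p), u
5. ¬◇(¬q → p), u
6. ¬(¬q → p), u
7. ¬q, u
8. ¬p, u
9. ◇(¬q → p), v
10. ¬(¬q → p), v
11. ¬q, v
12. ¬p, v
13. ¬q → p, w
14. ¬(¬q → p), w
15. ¬q, w
16. ¬p, w
17. p, w
Accessibility: uRu, uRv, uRw, vRv, vRw, wRw
Branch closes: p and ¬p both at w.
Every branch closes (one shown): valid in S4, hence also in S5 (every theorem of S4 is a theorem of S5).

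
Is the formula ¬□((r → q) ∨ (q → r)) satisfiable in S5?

Unsatisfiable (every branch closes)

1. ¬□((r → q) ∨ (q → r)), w0
2. ¬((r → q) ∨ (q → r)), w1
3. ¬(r → q), w1
4. ¬(q → r), w1
5. r, w1
6. ¬q, w1
7. q, w1
8. ¬r, w1
Accessibility: w0Rw0, w0Rw1, w1Rw0, w1Rw1
Branch closes: q and ¬q both at w1.
Every branch closes; the branch above is one of them.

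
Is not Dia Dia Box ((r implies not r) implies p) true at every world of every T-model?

Not valid

Tableau for the negation Dia Dia Box ((r implies not r) implies p):
1. Dia Dia Box ((r implies not r) implies p), u
2. Dia Box ((r implies not r) implies p), v   [Dia-rule on 1: fresh world v, uRv]
3. Box ((r implies not r) implies p), w   [Dia-rule on 2: fresh world w, vRw]
4. (r implies not r) implies p, w   [Box-rule on 3 via wRw]
5. p, w   [implies-rule on 4 (branches; this branch)]
Accessibility: uRu, uRv, vRv, vRw, wRw
The negation has an open branch (countermodel exists).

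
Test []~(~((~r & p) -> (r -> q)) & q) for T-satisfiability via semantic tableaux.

1. []~(~((~r & p) -> (r -> q)) & q), u
2. ~(~((~r & p) -> (r -> q)) & q), u
3. ~q, u
Accessibility: uRu

Yes, satisfiable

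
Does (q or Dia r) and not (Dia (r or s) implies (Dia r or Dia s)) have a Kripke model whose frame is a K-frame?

1. (q or Dia r) and not (Dia (r or s) implies (Dia r or Dia s)), u
2. q or Dia r, u
3. not (Dia (r or s) implies (Dia r or Dia s)), u
4. Dia (r or s), u
5. not (Dia r or Dia s), u
6. not Dia r, u
7. not Dia s, u
8. Dia r, u
9. r or s, v
10. not r, v
11. not s, v
12. s, v
Accessibility: uRv
Branch closes: s and not s both at v.
Every branch closes; the branch above is one of them.

No, unsatisfiable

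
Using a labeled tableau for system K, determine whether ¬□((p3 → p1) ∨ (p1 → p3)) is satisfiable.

1. ¬□((p3 → p1) ∨ (p1 → p3)), 0
2. ¬((p3 → p1) ∨ (p1 → p3)), 1   [¬□-rule on 1: fresh world 1, 0R1]
3. ¬(p3 → p1), 1   [¬∨-rule on 2]
4. ¬(p1 → p3), 1   [¬∨-rule on 2]
5. p3, 1   [¬→-rule on 3]
6. ¬p1, 1   [¬→-rule on 3]
7. p1, 1   [¬→-rule on 4]
8. ¬p3, 1   [¬→-rule on 4]
Accessibility: 0R1
Branch closes: p1 and ¬p1 both at 1.
Every branch closes; the branch above is one of them.

No, unsatisfiable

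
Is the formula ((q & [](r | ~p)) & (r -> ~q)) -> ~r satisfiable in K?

Yes, satisfiable

1. ((q & [](r | ~p)) & (r -> ~q)) -> ~r, u
2. ~r, u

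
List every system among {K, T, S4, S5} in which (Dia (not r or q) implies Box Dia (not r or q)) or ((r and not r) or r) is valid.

S4-tableau for the negation not ((Dia (not r or q) implies Box Dia (not r or q)) or ((r and not r) or r)):
1. not ((Dia (not r or q) implies Box Dia (not r or q)) or ((r and not r) or r)), w0
2. not (Dia (not r or q) implies Box Dia (not r or q)), w0
3. not ((r and not r) or r), w0
4. Dia (not r or q), w0
5. not Box Dia (not r or q), w0
6. not (r and not r), w0
7. not r, w0
8. not r or q, w1
9. q, w1
10. not Dia (not r or q), w2
11. not (not r or q), w2
12. r, w2
13. not q, w2
Accessibility: w0Rw0, w0Rw1, w0Rw2, w1Rw1, w2Rw2
Complete open branch: countermodel on an S4-frame, so not valid in S4, nor in K, T (the same frame is also a K-frame and a T-frame).
S5-tableau for the negation not ((Dia (not r or q) implies Box Dia (not r or q)) or ((r and not r) or r)):
1. not ((Dia (not r or q) implies Box Dia (not r or q)) or ((r and not r) or r)), w0
2. not (Dia (not r or q) implies Box Dia (not r or q)), w0
3. not ((r and not r) or r), w0
4. Dia (not r or q), w0
5. not Box Dia (not r or q), w0
6. not (r and not r), w0
7. not r, w0
8. not r or q, w1
9. q, w1
10. not Dia (not r or q), w2
11. not (not r or q), w0
12. r, w0
13. not q, w0
Accessibility: w0Rw0, w0Rw1, w0Rw2, w1Rw0, w1Rw1, w1Rw2, w2Rw0, w2Rw1, w2Rw2
Branch closes: r and not r both at w0.
Every branch closes (one shown): valid in S5.

S5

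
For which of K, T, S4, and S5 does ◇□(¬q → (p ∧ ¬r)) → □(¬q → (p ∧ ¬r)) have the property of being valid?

S5

S5-tableau for the negation ¬(◇□(¬q → (p ∧ ¬r)) → □(¬q → (p ∧ ¬r))):
1. ¬(◇□(¬q → (p ∧ ¬r)) → □(¬q → (p ∧ ¬r))), w0
2. ◇□(¬q → (p ∧ ¬r)), w0
3. ¬□(¬q → (p ∧ ¬r)), w0
4. □(¬q → (p ∧ ¬r)), w1
5. ¬q → (p ∧ ¬r), w0
6. ¬q → (p ∧ ¬r), w1
7. p ∧ ¬r, w0
8. p, w0
9. ¬r, w0
10. p ∧ ¬r, w1
11. p, w1
12. ¬r, w1
13. ¬(¬q → (p ∧ ¬r)), w2
14. ¬q, w2
15. ¬(p ∧ ¬r), w2
16. ¬q → (p ∧ ¬r), w2
17. r, w2
18. p ∧ ¬r, w2
19. p, w2
20. ¬r, w2
Accessibility: w0Rw0, w0Rw1, w0Rw2, w1Rw0, w1Rw1, w1Rw2, w2Rw0, w2Rw1, w2Rw2
Branch closes: r and ¬r both at w2.
Every branch closes (one shown): valid in S5.
S4-tableau for the negation ¬(◇□(¬q → (p ∧ ¬r)) → □(¬q → (p ∧ ¬r))):
1. ¬(◇□(¬q → (p ∧ ¬r)) → □(¬q → (p ∧ ¬r))), w0
2. ◇□(¬q → (p ∧ ¬r)), w0
3. ¬□(¬q → (p ∧ ¬r)), w0
4. □(¬q → (p ∧ ¬r)), w1
5. ¬q → (p ∧ ¬r), w1
6. p ∧ ¬r, w1
7. p, w1
8. ¬r, w1
9. ¬(¬q → (p ∧ ¬r)), w2
10. ¬q, w2
11. ¬(p ∧ ¬r), w2
12. r, w2
Accessibility: w0Rw0, w0Rw1, w0Rw2, w1Rw1, w2Rw2
Complete open branch: countermodel on an S4-frame, so not valid in S4, nor in K, T (the same frame is also a K-frame and a T-frame).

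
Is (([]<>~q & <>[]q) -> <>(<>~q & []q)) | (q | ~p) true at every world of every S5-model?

Tableau for the negation ~((([]<>~q & <>[]q) -> <>(<>~q & []q)) | (q | ~p)):
1. ~((([]<>~q & <>[]q) -> <>(<>~q & []q)) | (q | ~p)), w0
2. ~(([]<>~q & <>[]q) -> <>(<>~q & []q)), w0
3. ~(q | ~p), w0
4. []<>~q & <>[]q, w0
5. ~<>(<>~q & []q), w0
6. ~q, w0
7. p, w0
8. []<>~q, w0
9. <>[]q, w0
10. ~(<>~q & []q), w0
11. <>~q, w0
12. ~[]q, w0
13. []q, w1
14. ~(<>~q & []q), w1
15. <>~q, w1
16. q, w0
Accessibility: w0Rw0, w0Rw1, w1Rw0, w1Rw1
Branch closes: q and ~q both at w0.
Every branch of the negation's tableau closes; the branch above is one of them.

Yes, valid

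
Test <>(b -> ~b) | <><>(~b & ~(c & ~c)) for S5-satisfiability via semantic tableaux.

1. <>(b -> ~b) | <><>(~b & ~(c & ~c)), w0
2. <><>(~b & ~(c & ~c)), w0   [|-rule on 1 (branches; this branch)]
3. <>(~b & ~(c & ~c)), w1   [<>-rule on 2: fresh world w1, w0Rw1]
4. ~b & ~(c & ~c), w2   [<>-rule on 3: fresh world w2, w1Rw2]
5. ~b, w2   [&-rule on 4]
6. ~(c & ~c), w2   [&-rule on 4]
7. c, w2   [~&-rule on 6 (branches; this branch)]
Accessibility: w0Rw0, w0Rw1, w0Rw2, w1Rw0, w1Rw1, w1Rw2, w2Rw0, w2Rw1, w2Rw2

Satisfiable (open branch found)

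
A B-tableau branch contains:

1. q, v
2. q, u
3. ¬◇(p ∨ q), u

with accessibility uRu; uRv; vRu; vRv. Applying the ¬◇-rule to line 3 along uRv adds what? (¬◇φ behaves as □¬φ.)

¬(p ∨ q), v

¬◇φ behaves as □¬φ: propagate the negated body to each accessible world.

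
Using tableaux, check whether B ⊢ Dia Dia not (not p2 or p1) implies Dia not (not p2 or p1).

Not valid

Tableau for the negation not (Dia Dia not (not p2 or p1) implies Dia not (not p2 or p1)):
1. not (Dia Dia not (not p2 or p1) implies Dia not (not p2 or p1)), w0
2. Dia Dia not (not p2 or p1), w0
3. not Dia not (not p2 or p1), w0
4. not p2 or p1, w0
5. p1, w0
6. Dia not (not p2 or p1), w1
7. not p2 or p1, w1
8. p1, w1
9. not (not p2 or p1), w2
10. p2, w2
11. not p1, w2
Accessibility: w0Rw0, w0Rw1, w1Rw0, w1Rw1, w1Rw2, w2Rw1, w2Rw2
The negation has an open branch (countermodel exists).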